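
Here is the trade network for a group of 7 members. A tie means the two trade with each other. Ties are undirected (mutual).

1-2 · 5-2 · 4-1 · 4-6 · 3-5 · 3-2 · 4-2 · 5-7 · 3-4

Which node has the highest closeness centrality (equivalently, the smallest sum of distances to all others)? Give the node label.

Farness (sum of distances to all others) for each node — 1:11, 2:8, 3:9, 4:9, 5:10, 6:14, 7:15.
The smallest farness is 8, for 2, so 2 has the highest closeness.

2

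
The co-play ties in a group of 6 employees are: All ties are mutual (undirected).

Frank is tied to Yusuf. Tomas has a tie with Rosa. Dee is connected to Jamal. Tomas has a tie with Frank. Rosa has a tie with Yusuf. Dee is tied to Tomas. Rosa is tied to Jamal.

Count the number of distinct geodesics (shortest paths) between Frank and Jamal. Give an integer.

The shortest distance is 3. The length-3 paths are: Frank–Tomas–Rosa–Jamal; Frank–Yusuf–Rosa–Jamal; Frank–Tomas–Dee–Jamal.
That gives 3 distinct shortest paths.

3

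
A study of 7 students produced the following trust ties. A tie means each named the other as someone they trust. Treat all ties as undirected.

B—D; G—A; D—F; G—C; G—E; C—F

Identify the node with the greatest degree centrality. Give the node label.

Degrees — A:1, B:1, C:2, D:2, E:1, F:2, G:3.
The maximum is 3, attained only by G.

G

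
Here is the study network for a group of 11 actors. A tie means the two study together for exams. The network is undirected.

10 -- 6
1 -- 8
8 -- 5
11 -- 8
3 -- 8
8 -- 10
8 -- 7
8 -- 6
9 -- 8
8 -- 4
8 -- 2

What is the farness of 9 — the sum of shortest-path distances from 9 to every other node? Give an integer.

19

Distances from 9: 1:2, 2:2, 3:2, 4:2, 5:2, 6:2, 7:2, 8:1, 10:2, 11:2.
Sum = 2 + 2 + 2 + 2 + 2 + 2 + 2 + 1 + 2 + 2 = 19.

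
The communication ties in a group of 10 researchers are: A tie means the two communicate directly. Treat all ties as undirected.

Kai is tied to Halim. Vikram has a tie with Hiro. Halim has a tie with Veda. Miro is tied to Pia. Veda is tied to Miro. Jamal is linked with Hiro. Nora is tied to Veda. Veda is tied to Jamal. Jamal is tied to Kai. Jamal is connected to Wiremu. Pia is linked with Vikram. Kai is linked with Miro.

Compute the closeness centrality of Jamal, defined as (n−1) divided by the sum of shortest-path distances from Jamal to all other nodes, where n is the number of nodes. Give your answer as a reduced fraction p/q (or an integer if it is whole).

3/5

Distances from Jamal: Halim:2, Hiro:1, Kai:1, Miro:2, Nora:2, Pia:3, Veda:1, Vikram:2, Wiremu:1. Sum = 15.
n = 10, so closeness = 9/15 = 3/5.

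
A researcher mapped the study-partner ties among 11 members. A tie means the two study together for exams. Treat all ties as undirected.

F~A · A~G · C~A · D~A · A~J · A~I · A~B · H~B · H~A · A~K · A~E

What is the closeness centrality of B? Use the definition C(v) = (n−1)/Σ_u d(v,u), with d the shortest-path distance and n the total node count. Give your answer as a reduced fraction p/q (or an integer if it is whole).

Distances from B: A:1, C:2, D:2, E:2, F:2, G:2, H:1, I:2, J:2, K:2. Sum = 18.
n = 11, so closeness = 10/18 = 5/9.

5/9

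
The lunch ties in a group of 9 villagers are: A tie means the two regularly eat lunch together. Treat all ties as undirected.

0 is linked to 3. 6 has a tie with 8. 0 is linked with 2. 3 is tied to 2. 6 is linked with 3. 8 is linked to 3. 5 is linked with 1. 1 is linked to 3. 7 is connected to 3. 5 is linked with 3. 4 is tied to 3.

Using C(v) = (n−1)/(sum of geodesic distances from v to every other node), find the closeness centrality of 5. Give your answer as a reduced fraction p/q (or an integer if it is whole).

Distances from 5: 0:2, 1:1, 2:2, 3:1, 4:2, 6:2, 7:2, 8:2. Sum = 14.
n = 9, so closeness = 8/14 = 4/7.

4/7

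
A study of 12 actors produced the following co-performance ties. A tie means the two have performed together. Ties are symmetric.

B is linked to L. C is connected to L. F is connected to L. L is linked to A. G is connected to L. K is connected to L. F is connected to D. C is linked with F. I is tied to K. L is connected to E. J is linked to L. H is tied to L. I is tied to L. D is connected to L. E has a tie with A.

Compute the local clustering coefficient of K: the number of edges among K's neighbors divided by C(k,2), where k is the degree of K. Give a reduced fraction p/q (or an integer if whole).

1

K's neighbors: I and L (k = 2).
Possible neighbor pairs: C(2,2) = 1. Edges among them: I–L → e = 1.
Clustering(K) = 1/1.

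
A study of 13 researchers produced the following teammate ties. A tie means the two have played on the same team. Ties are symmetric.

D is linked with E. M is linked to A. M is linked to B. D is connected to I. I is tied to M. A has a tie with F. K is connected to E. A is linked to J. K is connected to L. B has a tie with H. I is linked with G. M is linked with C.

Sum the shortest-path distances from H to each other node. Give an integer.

Distances from H: A:3, B:1, C:3, D:4, E:5, F:4, G:4, I:3, J:4, K:6, L:7, M:2.
Sum = 3 + 1 + 3 + 4 + 5 + 4 + 4 + 3 + 4 + 6 + 7 + 2 = 46.

46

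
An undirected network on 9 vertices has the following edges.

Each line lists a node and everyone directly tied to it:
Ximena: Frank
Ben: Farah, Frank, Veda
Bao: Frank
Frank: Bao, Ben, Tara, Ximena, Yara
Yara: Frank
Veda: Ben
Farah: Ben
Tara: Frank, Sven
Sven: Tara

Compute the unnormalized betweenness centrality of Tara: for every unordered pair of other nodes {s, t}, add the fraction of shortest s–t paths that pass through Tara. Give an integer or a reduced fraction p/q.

Pairs whose geodesics pass through Tara — Bao–Sven: 1; Sven–Farah: 1; Sven–Veda: 1; Sven–Yara: 1; Sven–Ben: 1; Sven–Ximena: 1; Sven–Frank: 1.
All other pairs contribute 0.
Summing the contributions gives betweenness(Tara) = 7.

7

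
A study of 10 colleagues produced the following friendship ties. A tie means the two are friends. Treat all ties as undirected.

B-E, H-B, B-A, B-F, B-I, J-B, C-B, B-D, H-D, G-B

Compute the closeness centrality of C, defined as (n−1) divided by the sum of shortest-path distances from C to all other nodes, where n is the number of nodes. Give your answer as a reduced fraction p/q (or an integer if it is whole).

Distances from C: A:2, B:1, D:2, E:2, F:2, G:2, H:2, I:2, J:2. Sum = 17.
n = 10, so closeness = 9/17.

9/17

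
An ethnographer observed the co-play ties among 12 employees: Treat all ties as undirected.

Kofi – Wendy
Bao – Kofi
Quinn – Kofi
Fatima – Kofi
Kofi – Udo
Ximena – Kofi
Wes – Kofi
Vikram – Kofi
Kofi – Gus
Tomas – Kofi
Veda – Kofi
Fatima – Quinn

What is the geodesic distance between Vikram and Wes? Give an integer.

2

One shortest route is Vikram – Kofi – Wes, which uses 2 edges, and Vikram and Wes are not directly tied, so nothing shorter exists. So d(Vikram,Wes) = 2.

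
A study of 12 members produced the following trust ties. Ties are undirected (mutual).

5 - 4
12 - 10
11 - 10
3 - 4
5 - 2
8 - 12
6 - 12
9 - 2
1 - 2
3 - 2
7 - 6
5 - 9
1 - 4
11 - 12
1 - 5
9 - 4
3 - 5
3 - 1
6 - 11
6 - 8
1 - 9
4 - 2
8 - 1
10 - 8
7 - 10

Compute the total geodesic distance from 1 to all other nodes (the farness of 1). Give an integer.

Distances from 1: 2:1, 3:1, 4:1, 5:1, 6:2, 7:3, 8:1, 9:1, 10:2, 11:3, 12:2.
Sum = 1 + 1 + 1 + 1 + 2 + 3 + 1 + 1 + 2 + 3 + 2 = 18.

18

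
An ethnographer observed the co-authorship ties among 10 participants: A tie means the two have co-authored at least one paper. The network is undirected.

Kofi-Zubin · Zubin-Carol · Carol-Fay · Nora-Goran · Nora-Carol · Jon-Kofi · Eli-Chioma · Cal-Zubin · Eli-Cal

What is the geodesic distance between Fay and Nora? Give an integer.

2

One shortest route is Fay – Carol – Nora, which uses 2 edges, and Fay and Nora are not directly tied, so nothing shorter exists. So d(Fay,Nora) = 2.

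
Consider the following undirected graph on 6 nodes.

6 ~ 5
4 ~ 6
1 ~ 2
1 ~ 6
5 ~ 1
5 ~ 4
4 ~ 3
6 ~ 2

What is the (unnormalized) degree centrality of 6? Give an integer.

4

6 is directly tied to 1, 2, 4, and 5. That is 4 neighbors, so the degree of 6 is 4.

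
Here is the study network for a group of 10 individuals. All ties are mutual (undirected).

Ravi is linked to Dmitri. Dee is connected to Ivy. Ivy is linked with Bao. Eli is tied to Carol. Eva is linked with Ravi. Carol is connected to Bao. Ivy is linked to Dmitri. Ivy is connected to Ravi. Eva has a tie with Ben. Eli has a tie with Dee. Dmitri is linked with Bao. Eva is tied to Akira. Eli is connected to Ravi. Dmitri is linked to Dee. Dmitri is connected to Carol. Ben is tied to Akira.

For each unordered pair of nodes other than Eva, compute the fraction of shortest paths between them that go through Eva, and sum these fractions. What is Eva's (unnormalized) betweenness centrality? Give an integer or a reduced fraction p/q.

14

Pairs whose geodesics pass through Eva — Akira–Carol: 2/2; Akira–Ravi: 1; Akira–Eli: 1; Akira–Bao: 2/2; Akira–Dmitri: 1; Akira–Dee: 3/3; Akira–Ivy: 1; Ben–Carol: 2/2; Ben–Ravi: 1; Ben–Eli: 1; Ben–Bao: 2/2; Ben–Dmitri: 1; Ben–Dee: 3/3; Ben–Ivy: 1.
All other pairs contribute 0.
Summing the contributions gives betweenness(Eva) = 14.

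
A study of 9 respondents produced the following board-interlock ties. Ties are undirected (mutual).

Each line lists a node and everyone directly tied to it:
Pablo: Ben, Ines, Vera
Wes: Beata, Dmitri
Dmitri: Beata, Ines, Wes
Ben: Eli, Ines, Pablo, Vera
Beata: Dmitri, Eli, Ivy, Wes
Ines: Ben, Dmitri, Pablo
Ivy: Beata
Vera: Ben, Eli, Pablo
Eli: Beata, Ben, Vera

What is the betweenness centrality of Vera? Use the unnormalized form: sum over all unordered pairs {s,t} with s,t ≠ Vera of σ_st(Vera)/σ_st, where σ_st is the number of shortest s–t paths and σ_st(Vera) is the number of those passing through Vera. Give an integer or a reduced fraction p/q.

Pairs whose geodesics pass through Vera — Ivy–Pablo: 1/3; Beata–Pablo: 1/3; Eli–Pablo: 1/2.
All other pairs contribute 0.
Summing the contributions gives betweenness(Vera) = 7/6.

7/6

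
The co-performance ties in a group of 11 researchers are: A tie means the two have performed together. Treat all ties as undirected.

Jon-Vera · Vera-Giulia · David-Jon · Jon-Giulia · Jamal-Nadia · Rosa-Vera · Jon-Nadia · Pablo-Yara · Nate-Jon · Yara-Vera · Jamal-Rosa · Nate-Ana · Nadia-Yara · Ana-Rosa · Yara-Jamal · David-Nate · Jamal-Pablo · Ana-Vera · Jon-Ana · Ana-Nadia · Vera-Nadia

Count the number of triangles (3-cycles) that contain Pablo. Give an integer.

1

Pablo's neighbors: Jamal and Yara.
Neighbor pairs that are themselves tied: Pablo–Jamal–Yara. Each forms one triangle with Pablo, for 1 in total.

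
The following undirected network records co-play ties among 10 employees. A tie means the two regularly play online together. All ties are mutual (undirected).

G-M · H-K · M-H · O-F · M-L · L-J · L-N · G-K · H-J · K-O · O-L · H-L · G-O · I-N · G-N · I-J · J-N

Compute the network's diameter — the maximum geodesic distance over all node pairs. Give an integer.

Eccentricity of each node (its greatest distance to any other): F:4, G:2, H:3, I:4, J:3, K:3, L:2, M:3, N:3, O:3.
The maximum eccentricity is 4, realized for instance by the pair F–I via F – O – G – N – I. So the diameter is 4.

4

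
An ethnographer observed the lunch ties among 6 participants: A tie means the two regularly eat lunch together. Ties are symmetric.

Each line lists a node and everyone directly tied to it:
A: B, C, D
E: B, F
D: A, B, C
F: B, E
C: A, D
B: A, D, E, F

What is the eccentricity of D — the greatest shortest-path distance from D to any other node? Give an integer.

Distances from D: A:1, B:1, C:1, E:2, F:2.
The largest is 2 (to E and F), so the eccentricity of D is 2.

2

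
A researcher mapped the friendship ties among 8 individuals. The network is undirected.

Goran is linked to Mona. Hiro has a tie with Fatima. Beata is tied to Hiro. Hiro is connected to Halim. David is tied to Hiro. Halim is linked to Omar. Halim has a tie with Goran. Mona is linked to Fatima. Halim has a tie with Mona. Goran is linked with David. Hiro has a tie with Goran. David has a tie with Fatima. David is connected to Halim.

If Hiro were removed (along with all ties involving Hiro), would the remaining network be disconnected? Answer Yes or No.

Yes

Removing Hiro leaves {David, Fatima, Goran, Halim, Mona, and Omar} with no path to {Beata}, so the network splits into 2 components. Hiro is a cut vertex.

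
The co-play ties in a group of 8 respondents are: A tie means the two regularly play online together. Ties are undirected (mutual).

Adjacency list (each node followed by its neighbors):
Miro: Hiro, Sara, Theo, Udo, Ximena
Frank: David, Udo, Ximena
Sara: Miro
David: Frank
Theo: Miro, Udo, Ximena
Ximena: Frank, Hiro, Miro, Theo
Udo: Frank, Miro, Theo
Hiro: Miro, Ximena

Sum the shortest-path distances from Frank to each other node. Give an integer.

Distances from Frank: David:1, Hiro:2, Miro:2, Sara:3, Theo:2, Udo:1, Ximena:1.
Sum = 1 + 2 + 2 + 3 + 2 + 1 + 1 = 12.

12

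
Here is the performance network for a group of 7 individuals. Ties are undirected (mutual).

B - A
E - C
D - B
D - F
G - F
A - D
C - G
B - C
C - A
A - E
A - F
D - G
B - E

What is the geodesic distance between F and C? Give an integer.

2

One shortest route is F – A – C, which uses 2 edges, and F and C are not directly tied, so nothing shorter exists. So d(F,C) = 2.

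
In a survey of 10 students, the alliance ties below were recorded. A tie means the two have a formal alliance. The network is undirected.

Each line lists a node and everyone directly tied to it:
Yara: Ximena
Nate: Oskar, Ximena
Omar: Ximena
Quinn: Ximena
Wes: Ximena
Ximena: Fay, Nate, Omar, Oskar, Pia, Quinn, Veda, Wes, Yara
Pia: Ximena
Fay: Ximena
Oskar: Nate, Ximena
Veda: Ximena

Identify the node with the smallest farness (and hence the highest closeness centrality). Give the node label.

Farness (sum of distances to all others) for each node — Fay:17, Nate:16, Omar:17, Oskar:16, Pia:17, Quinn:17, Veda:17, Wes:17, Ximena:9, Yara:17.
The smallest farness is 9, for Ximena, so Ximena has the highest closeness.

Ximena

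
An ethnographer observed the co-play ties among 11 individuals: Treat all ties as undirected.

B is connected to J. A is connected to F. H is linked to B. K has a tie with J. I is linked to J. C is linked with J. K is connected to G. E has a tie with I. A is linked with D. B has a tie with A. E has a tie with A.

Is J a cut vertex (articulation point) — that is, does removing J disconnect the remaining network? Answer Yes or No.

Removing J leaves {A, B, D, E, F, H, and I} with no path to {G and K}, so the network splits into 3 components. J is a cut vertex.

Yes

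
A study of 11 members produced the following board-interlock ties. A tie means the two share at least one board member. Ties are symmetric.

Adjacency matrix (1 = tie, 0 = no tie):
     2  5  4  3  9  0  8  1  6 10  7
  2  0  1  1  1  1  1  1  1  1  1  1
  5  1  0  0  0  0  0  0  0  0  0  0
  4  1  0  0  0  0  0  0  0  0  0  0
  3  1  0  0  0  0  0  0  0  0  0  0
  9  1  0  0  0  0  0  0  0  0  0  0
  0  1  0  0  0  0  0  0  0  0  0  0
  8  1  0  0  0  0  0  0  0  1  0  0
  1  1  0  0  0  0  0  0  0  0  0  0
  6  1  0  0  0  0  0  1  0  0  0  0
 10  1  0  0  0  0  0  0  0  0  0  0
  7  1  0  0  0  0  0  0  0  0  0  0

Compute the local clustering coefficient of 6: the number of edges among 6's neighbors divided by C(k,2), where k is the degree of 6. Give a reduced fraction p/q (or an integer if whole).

6's neighbors: 2 and 8 (k = 2).
Possible neighbor pairs: C(2,2) = 1. Edges among them: 2–8 → e = 1.
Clustering(6) = 1/1.

1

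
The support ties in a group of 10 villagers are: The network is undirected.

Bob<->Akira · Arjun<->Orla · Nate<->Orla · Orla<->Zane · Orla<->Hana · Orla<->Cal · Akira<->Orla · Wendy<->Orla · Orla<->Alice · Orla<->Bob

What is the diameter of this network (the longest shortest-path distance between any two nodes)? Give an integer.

Eccentricity of each node (its greatest distance to any other): Akira:2, Alice:2, Arjun:2, Bob:2, Cal:2, Hana:2, Nate:2, Orla:1, Wendy:2, Zane:2.
The maximum eccentricity is 2, realized for instance by the pair Zane–Hana via Zane – Orla – Hana. So the diameter is 2.

2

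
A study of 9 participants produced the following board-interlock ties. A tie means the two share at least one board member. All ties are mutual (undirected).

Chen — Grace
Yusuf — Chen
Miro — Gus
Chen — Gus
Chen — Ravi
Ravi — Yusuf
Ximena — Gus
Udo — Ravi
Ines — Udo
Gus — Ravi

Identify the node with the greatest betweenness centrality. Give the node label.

Unnormalized betweenness of each node: Chen:17/2, Grace:0, Gus:13, Ines:0, Miro:0, Ravi:27/2, Udo:7, Ximena:0, Yusuf:0.
Ravi has the largest value, 27/2, making it the main broker — the node through which the most shortest paths run.

Ravi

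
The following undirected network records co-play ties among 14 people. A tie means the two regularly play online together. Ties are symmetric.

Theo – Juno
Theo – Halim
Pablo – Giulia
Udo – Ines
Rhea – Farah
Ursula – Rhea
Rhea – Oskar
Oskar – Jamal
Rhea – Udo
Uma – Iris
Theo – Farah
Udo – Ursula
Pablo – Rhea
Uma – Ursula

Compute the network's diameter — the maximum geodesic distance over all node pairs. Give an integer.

Eccentricity of each node (its greatest distance to any other): Farah:4, Giulia:5, Halim:6, Ines:5, Iris:6, Jamal:5, Juno:6, Oskar:4, Pablo:4, Rhea:3, Theo:5, Udo:4, Uma:5, Ursula:4.
The maximum eccentricity is 6, realized for instance by the pair Iris–Juno via Iris – Uma – Ursula – Rhea – Farah – Theo – Juno. So the diameter is 6.

6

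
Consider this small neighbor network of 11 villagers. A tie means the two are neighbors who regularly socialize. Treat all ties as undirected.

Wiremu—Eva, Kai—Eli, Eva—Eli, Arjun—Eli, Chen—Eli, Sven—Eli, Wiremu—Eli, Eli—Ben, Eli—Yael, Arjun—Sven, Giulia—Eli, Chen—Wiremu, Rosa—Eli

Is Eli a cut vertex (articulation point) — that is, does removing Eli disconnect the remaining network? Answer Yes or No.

Yes

Removing Eli leaves {Chen, Eva, and Wiremu} with no path to {Arjun and Sven}, so the network splits into 7 components. Eli is a cut vertex.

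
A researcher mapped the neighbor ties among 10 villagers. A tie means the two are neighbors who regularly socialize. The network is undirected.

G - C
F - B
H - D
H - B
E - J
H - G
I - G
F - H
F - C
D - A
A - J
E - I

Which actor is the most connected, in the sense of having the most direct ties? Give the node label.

Degrees — A:2, B:2, C:2, D:2, E:2, F:3, G:3, H:4, I:2, J:2.
The maximum is 4, attained only by H.

H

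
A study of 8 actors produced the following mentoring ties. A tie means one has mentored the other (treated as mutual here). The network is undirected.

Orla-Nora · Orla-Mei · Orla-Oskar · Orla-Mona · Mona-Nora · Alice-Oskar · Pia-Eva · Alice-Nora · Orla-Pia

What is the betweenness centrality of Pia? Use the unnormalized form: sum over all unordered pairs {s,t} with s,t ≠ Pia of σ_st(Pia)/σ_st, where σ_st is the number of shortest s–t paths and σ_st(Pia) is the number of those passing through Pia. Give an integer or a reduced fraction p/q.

6

Pairs whose geodesics pass through Pia — Mona–Eva: 1; Nora–Eva: 1; Eva–Mei: 1; Eva–Orla: 1; Eva–Oskar: 1; Eva–Alice: 2/2.
All other pairs contribute 0.
Summing the contributions gives betweenness(Pia) = 6.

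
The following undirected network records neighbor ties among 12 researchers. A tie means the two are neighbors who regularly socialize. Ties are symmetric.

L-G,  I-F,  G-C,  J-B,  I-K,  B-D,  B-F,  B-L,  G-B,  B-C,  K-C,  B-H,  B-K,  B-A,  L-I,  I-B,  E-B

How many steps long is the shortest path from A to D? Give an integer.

One shortest route is A – B – D, which uses 2 edges, and A and D are not directly tied, so nothing shorter exists. So d(A,D) = 2.

2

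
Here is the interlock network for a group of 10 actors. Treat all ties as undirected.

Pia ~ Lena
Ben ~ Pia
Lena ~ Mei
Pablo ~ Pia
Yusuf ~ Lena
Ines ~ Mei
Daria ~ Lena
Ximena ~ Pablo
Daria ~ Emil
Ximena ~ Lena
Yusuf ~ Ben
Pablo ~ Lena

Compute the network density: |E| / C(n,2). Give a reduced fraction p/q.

4/15

There are 12 edges and 10 nodes, so the maximum possible is C(10,2) = 45.
Density = 12/45 = 4/15.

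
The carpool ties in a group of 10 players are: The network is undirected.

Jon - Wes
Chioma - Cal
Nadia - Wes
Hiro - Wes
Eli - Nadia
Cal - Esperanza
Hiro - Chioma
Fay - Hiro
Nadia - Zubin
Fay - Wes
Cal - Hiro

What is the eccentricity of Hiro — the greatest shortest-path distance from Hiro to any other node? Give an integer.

3

Distances from Hiro: Cal:1, Chioma:1, Eli:3, Esperanza:2, Fay:1, Jon:2, Nadia:2, Wes:1, Zubin:3.
The largest is 3 (to Eli and Zubin), so the eccentricity of Hiro is 3.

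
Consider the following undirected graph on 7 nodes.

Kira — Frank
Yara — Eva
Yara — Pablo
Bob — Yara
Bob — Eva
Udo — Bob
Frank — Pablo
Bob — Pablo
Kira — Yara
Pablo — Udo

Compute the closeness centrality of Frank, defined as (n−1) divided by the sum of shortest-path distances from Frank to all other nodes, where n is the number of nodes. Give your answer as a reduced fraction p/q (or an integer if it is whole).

Distances from Frank: Bob:2, Eva:3, Kira:1, Pablo:1, Udo:2, Yara:2. Sum = 11.
n = 7, so closeness = 6/11.

6/11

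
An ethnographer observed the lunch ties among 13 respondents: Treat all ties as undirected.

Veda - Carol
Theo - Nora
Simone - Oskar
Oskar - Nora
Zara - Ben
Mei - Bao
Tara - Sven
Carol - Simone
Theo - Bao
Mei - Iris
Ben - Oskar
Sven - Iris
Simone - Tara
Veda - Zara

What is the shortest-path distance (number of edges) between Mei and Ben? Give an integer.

One shortest route is Mei – Bao – Theo – Nora – Oskar – Ben, which uses 5 edges, and at distance 4 from Mei we only reach {Oskar, Simone}, which does not include Ben. So d(Mei,Ben) = 5.

5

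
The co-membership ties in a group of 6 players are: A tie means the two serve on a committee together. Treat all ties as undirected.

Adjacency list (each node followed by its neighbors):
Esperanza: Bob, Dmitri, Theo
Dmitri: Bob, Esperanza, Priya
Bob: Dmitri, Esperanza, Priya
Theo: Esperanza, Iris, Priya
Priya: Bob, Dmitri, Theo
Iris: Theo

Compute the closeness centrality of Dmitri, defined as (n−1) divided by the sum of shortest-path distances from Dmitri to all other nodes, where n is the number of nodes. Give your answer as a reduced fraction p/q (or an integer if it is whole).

5/8

Distances from Dmitri: Bob:1, Esperanza:1, Iris:3, Priya:1, Theo:2. Sum = 8.
n = 6, so closeness = 5/8.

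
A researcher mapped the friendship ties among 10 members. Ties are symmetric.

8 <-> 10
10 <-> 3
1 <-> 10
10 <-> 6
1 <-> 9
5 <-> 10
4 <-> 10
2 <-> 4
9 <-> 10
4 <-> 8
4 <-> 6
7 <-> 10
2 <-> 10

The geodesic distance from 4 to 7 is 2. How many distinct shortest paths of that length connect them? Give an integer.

1

The shortest distance is 2, and the only length-2 path is 4–10–7. So there is exactly 1 shortest path.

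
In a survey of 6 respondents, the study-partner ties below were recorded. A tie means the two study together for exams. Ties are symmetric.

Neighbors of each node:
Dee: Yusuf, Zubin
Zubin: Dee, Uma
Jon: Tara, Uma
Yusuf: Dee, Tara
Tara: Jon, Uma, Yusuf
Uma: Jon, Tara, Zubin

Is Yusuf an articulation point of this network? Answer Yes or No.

No

Even without Yusuf, every remaining node can still reach every other (the residual graph is connected), so Yusuf is not a cut vertex.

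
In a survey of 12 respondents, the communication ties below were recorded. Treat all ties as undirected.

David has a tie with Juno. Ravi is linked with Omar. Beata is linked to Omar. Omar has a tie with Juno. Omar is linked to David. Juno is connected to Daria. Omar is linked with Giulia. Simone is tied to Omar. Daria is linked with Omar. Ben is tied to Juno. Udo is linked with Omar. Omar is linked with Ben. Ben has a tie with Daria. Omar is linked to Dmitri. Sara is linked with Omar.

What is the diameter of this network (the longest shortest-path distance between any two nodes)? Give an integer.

2

Eccentricity of each node (its greatest distance to any other): Beata:2, Ben:2, Daria:2, David:2, Dmitri:2, Giulia:2, Juno:2, Omar:1, Ravi:2, Sara:2, Simone:2, Udo:2.
The maximum eccentricity is 2, realized for instance by the pair Sara–Giulia via Sara – Omar – Giulia. So the diameter is 2.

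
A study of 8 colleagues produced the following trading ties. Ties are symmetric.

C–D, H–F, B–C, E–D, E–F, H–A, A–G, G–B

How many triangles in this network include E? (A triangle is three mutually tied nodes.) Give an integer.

E's neighbors are D and F, but none of them are tied to each other, so no triangle contains E.

0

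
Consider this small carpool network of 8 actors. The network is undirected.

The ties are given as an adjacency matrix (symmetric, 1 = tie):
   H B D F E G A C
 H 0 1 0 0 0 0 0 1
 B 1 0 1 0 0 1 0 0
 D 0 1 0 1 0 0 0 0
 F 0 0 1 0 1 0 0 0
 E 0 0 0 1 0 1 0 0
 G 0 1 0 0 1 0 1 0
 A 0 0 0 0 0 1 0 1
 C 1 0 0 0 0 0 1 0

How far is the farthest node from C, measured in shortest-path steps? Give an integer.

Distances from C: A:1, B:2, D:3, E:3, F:4, G:2, H:1.
The largest is 4 (to F), so the eccentricity of C is 4.

4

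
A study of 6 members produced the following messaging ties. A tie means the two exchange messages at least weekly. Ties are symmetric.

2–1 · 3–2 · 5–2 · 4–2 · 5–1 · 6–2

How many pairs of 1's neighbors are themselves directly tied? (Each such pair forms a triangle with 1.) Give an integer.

1's neighbors: 2 and 5.
Neighbor pairs that are themselves tied: 1–2–5. Each forms one triangle with 1, for 1 in total.

1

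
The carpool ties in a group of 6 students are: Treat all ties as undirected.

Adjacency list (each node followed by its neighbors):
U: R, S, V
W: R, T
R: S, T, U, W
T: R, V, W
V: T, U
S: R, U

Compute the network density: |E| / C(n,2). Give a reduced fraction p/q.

There are 8 edges and 6 nodes, so the maximum possible is C(6,2) = 15.
Density = 8/15.

8/15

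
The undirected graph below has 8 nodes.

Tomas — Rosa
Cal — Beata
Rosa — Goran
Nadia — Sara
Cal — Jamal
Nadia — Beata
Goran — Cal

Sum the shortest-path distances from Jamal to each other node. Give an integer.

19

Distances from Jamal: Beata:2, Cal:1, Goran:2, Nadia:3, Rosa:3, Sara:4, Tomas:4.
Sum = 2 + 1 + 2 + 3 + 3 + 4 + 4 = 19.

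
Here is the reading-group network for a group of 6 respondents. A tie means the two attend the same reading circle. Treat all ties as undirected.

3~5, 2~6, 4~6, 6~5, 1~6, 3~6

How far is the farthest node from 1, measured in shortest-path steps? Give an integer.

Distances from 1: 2:2, 3:2, 4:2, 5:2, 6:1.
The largest is 2 (to 4, 5, 2, and 3), so the eccentricity of 1 is 2.

2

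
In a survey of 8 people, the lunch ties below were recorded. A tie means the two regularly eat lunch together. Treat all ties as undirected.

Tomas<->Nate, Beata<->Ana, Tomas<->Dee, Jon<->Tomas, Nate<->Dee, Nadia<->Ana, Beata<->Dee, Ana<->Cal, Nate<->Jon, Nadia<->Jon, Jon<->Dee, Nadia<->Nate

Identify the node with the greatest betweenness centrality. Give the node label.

Ana

Unnormalized betweenness of each node: Ana:7, Beata:8/3, Cal:0, Dee:11/3, Jon:5/3, Nadia:16/3, Nate:5/3, Tomas:0.
Ana has the largest value, 7, making it the main broker — the node through which the most shortest paths run.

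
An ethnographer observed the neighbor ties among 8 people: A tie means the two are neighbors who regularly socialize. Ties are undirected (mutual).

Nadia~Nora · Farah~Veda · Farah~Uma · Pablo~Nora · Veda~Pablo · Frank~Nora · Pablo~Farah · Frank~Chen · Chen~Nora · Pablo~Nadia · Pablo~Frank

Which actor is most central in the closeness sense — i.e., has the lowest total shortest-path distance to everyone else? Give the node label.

Farness (sum of distances to all others) for each node — Chen:16, Farah:12, Frank:12, Nadia:13, Nora:11, Pablo:9, Uma:18, Veda:13.
The smallest farness is 9, for Pablo, so Pablo has the highest closeness.

Pablo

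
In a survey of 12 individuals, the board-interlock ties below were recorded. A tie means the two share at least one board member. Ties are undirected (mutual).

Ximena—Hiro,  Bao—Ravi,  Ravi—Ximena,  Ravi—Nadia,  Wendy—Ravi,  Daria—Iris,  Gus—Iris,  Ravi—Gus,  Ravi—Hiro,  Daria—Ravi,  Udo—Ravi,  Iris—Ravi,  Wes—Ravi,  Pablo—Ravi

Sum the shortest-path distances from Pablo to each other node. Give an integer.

21

Distances from Pablo: Bao:2, Daria:2, Gus:2, Hiro:2, Iris:2, Nadia:2, Ravi:1, Udo:2, Wendy:2, Wes:2, Ximena:2.
Sum = 2 + 2 + 2 + 2 + 2 + 2 + 1 + 2 + 2 + 2 + 2 = 21.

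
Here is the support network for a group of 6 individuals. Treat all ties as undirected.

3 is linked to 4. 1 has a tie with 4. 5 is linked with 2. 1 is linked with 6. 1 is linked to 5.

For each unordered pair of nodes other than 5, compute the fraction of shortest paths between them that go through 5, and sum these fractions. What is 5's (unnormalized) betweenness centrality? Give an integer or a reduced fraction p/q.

Pairs whose geodesics pass through 5 — 3–2: 1; 4–2: 1; 1–2: 1; 2–6: 1.
All other pairs contribute 0.
Summing the contributions gives betweenness(5) = 4.

4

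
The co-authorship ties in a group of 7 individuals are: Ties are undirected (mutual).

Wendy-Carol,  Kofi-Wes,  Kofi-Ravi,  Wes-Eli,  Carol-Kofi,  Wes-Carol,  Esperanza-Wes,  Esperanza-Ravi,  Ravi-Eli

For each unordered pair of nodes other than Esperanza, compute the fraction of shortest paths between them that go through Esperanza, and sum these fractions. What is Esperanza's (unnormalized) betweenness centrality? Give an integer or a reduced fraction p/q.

Pairs whose geodesics pass through Esperanza — Ravi–Wes: 1/3.
All other pairs contribute 0.
Summing the contributions gives betweenness(Esperanza) = 1/3.

1/3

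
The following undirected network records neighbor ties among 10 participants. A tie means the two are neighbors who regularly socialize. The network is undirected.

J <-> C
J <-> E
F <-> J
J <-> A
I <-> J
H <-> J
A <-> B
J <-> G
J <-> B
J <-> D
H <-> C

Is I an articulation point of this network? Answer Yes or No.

Even without I, every remaining node can still reach every other (the residual graph is connected), so I is not a cut vertex.

No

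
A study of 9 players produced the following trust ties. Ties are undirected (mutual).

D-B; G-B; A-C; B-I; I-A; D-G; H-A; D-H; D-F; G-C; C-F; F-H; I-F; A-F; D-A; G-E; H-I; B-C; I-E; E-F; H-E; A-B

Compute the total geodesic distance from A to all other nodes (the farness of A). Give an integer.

Distances from A: B:1, C:1, D:1, E:2, F:1, G:2, H:1, I:1.
Sum = 1 + 1 + 1 + 2 + 1 + 2 + 1 + 1 = 10.

10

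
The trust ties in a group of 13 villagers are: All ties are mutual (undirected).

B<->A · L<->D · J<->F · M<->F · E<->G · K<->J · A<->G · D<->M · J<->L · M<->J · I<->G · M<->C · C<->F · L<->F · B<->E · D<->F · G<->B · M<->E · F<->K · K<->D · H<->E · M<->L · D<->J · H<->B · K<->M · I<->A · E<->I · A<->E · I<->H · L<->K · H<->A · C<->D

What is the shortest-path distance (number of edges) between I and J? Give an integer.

One shortest route is I – E – M – J, which uses 3 edges, and at distance 2 from I we only reach {B, M}, which does not include J. So d(I,J) = 3.

3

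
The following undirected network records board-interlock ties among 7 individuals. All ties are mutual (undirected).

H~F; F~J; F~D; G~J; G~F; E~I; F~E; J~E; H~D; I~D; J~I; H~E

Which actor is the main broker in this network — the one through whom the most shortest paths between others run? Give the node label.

Unnormalized betweenness of each node: D:5/6, E:4/3, F:23/6, G:0, H:1/3, I:5/6, J:11/6.
F has the largest value, 23/6, making it the main broker — the node through which the most shortest paths run.

F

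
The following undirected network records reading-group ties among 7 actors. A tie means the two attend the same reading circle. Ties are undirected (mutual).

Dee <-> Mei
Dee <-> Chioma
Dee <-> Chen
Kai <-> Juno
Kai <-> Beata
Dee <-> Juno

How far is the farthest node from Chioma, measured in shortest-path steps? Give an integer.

Distances from Chioma: Beata:4, Chen:2, Dee:1, Juno:2, Kai:3, Mei:2.
The largest is 4 (to Beata), so the eccentricity of Chioma is 4.

4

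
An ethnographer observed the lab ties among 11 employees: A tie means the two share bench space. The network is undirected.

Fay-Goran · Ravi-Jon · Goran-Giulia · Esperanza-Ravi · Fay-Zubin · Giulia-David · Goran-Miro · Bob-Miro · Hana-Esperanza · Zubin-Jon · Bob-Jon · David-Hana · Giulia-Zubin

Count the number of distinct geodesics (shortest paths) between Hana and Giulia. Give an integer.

The shortest distance is 2, and the only length-2 path is Hana–David–Giulia. So there is exactly 1 shortest path.

1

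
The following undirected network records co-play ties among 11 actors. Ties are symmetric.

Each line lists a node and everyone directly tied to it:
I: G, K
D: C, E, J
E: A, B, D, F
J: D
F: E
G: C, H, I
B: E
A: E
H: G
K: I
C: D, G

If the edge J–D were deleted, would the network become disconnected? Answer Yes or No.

Without the J–D edge there is no alternate route between J and D, so the network disconnects. It is a bridge.

Yes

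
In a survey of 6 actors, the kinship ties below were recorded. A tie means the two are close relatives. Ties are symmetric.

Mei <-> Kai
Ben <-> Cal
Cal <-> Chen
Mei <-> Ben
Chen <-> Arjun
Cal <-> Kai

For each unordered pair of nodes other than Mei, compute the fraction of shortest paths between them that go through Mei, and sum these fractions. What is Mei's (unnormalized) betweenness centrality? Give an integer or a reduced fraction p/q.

1/2

Pairs whose geodesics pass through Mei — Kai–Ben: 1/2.
All other pairs contribute 0.
Summing the contributions gives betweenness(Mei) = 1/2.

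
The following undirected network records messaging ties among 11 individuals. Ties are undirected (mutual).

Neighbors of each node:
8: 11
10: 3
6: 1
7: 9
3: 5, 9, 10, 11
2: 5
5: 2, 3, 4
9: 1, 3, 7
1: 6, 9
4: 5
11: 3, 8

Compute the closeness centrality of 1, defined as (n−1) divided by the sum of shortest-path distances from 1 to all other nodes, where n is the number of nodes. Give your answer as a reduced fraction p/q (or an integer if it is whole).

Distances from 1: 2:4, 3:2, 4:4, 5:3, 6:1, 7:2, 8:4, 9:1, 10:3, 11:3. Sum = 27.
n = 11, so closeness = 10/27.

10/27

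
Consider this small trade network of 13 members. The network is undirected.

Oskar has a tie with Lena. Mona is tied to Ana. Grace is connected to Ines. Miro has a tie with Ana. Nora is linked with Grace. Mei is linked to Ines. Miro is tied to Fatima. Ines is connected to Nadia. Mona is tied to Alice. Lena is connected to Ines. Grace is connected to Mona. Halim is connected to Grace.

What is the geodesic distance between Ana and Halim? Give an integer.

3

One shortest route is Ana – Mona – Grace – Halim, which uses 3 edges, and at distance 2 from Ana we only reach {Alice, Fatima, Grace}, which does not include Halim. So d(Ana,Halim) = 3.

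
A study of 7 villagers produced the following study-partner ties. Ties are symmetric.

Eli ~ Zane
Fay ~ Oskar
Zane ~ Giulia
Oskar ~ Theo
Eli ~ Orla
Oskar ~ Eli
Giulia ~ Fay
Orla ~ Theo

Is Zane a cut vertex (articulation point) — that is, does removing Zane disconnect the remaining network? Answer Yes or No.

Even without Zane, every remaining node can still reach every other (the residual graph is connected), so Zane is not a cut vertex.

No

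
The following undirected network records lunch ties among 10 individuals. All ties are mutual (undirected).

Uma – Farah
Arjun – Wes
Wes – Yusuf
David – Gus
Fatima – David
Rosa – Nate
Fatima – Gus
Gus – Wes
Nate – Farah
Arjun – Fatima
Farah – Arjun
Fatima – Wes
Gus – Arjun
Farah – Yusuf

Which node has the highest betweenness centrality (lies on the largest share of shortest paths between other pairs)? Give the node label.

Unnormalized betweenness of each node: Arjun:14, David:0, Farah:41/2, Fatima:7/2, Gus:7/2, Nate:8, Rosa:0, Uma:0, Wes:7/2, Yusuf:2.
Farah has the largest value, 41/2, making it the main broker — the node through which the most shortest paths run.

Farah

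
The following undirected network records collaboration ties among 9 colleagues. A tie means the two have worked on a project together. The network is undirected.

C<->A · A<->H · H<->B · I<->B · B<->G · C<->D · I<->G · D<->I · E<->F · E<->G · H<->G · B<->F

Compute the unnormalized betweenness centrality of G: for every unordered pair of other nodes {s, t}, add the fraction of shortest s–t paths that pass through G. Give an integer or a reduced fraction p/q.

20/3

Pairs whose geodesics pass through G — E–H: 1; E–A: 1; E–C: 2/2; E–D: 1; E–I: 1; E–B: 1/2; H–D: 1/3; H–I: 1/2; A–I: 1/3.
All other pairs contribute 0.
Summing the contributions gives betweenness(G) = 20/3.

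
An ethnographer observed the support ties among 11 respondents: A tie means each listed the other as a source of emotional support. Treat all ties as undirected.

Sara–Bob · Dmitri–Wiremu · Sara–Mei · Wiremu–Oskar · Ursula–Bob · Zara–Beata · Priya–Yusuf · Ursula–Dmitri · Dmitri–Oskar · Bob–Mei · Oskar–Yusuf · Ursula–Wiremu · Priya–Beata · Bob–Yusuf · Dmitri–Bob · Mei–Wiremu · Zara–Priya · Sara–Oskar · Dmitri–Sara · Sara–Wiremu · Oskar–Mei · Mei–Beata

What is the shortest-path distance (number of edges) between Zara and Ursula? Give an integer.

One shortest route is Zara – Priya – Yusuf – Bob – Ursula, which uses 4 edges, and at distance 3 from Zara we only reach {Bob, Oskar, Sara, Wiremu}, which does not include Ursula. So d(Zara,Ursula) = 4.

4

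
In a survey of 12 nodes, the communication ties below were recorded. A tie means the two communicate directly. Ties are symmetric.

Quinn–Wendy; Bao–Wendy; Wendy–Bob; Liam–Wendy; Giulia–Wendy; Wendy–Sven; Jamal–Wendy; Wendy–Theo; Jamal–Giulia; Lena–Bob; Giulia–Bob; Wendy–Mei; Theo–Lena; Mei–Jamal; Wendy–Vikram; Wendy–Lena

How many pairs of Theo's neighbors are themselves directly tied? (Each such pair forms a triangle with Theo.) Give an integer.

1

Theo's neighbors: Lena and Wendy.
Neighbor pairs that are themselves tied: Theo–Lena–Wendy. Each forms one triangle with Theo, for 1 in total.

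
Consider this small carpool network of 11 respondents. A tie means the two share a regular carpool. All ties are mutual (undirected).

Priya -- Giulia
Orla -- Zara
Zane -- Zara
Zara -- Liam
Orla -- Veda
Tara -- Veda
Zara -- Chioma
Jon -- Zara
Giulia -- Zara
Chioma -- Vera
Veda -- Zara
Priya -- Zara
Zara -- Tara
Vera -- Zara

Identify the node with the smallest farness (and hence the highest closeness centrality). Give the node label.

Farness (sum of distances to all others) for each node — Chioma:18, Giulia:18, Jon:19, Liam:19, Orla:18, Priya:18, Tara:18, Veda:17, Vera:18, Zane:19, Zara:10.
The smallest farness is 10, for Zara, so Zara has the highest closeness.

Zara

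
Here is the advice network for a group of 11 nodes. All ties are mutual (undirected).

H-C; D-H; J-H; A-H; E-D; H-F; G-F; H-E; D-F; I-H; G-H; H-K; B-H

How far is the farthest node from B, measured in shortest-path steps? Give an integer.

2

Distances from B: A:2, C:2, D:2, E:2, F:2, G:2, H:1, I:2, J:2, K:2.
The largest is 2 (to A, F, E, G, I, D, K, J, and C), so the eccentricity of B is 2.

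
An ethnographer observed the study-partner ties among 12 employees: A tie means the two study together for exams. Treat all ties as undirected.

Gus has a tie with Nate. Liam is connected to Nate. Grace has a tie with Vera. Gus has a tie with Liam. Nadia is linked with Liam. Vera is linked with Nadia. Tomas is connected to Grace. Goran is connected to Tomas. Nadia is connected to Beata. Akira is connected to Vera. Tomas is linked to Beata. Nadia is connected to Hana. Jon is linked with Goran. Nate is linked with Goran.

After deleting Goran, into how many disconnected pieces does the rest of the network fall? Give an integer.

2

Without Goran, the remaining ties split the others into: {Akira, Beata, Grace, Gus, Hana, Liam, Nadia, Nate, Tomas, Vera}; {Jon}.
That's 2 separate components.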